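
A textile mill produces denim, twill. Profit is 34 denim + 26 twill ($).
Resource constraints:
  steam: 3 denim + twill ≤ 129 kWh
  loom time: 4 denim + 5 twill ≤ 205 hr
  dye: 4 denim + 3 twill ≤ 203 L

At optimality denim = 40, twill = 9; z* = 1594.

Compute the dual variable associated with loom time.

4

At the optimum: steam uses 129 of 129 (binding); loom time uses 205 of 205 (binding); dye uses 187 of 203 (slack = 16).
Slack constraints have shadow price 0 (complementary slackness).
Dual feasibility on the basic columns requires 3·y_steam + 4·y_loom time = 34, 1·y_steam + 5·y_loom time = 26.
This yields shadow prices y_steam = 6, y_loom time = 4.
Shadow price of loom time = 4.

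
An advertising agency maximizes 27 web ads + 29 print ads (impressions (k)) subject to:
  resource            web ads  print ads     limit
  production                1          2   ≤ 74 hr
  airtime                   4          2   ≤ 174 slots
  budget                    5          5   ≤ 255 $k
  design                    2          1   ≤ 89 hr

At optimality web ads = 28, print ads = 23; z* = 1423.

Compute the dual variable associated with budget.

At the optimum: production uses 74 of 74 (binding); airtime uses 158 of 174 (slack = 16); budget uses 255 of 255 (binding); design uses 79 of 89 (slack = 10).
Slack constraints have shadow price 0 (complementary slackness).
From A_Bᵀ y = c: 1·y_production + 5·y_budget = 27; 2·y_production + 5·y_budget = 29.
→ y_production = 2 and y_budget = 5.
Shadow price of budget = 5.

5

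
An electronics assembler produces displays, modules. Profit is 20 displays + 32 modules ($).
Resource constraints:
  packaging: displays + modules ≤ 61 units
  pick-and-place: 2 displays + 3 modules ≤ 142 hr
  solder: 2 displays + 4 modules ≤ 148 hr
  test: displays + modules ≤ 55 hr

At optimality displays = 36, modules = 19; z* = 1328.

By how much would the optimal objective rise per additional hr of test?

At the optimum: packaging uses 55 of 61 (slack = 6); pick-and-place uses 129 of 142 (slack = 13); solder uses 148 of 148 (binding); test uses 55 of 55 (binding).
Since packaging, pick-and-place are not tight, their duals are 0.
The binding rows give the dual system: 2·y_solder + 1·y_test = 20 and 4·y_solder + 1·y_test = 32.
Solving: y_solder = 6, y_test = 8.
Shadow price of test = 8.

8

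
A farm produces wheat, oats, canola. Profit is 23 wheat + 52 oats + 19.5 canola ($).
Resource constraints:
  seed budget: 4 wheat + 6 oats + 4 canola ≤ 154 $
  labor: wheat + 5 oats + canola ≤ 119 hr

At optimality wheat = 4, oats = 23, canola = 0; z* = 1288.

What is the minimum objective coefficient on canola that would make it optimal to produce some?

Both seed budget and labor are binding at x*.
From A_Bᵀ y = c: 4·y_seed budget + 1·y_labor = 23; 6·y_seed budget + 5·y_labor = 52.
Solving: y_seed budget = 4.5, y_labor = 5.
canola enters the basis when its profit ≥ yᵀa₃ = 4.5·4 + 5·1 = 23.

23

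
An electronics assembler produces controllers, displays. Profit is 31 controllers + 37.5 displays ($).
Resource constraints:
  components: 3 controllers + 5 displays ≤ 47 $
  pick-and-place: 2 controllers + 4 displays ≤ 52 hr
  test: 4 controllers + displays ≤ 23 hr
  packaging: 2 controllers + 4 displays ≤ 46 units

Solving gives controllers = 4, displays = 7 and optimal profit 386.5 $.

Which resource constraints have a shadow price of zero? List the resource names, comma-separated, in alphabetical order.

components: 47/47 (binding)
pick-and-place: 36/52 (slack 16)
test: 23/23 (binding)
packaging: 36/46 (slack 10)
By complementary slackness, a constraint with positive slack has shadow price 0 → packaging, pick-and-place.

packaging, pick-and-place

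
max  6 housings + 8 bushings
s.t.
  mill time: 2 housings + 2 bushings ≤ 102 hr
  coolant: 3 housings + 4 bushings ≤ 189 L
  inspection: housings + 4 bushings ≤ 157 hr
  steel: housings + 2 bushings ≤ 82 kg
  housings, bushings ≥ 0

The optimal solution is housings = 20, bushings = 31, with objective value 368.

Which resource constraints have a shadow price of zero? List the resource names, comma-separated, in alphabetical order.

mill time: 102/102 (binding)
coolant: 184/189 (slack 5)
inspection: 144/157 (slack 13)
steel: 82/82 (binding)
By complementary slackness, a constraint with positive slack has shadow price 0 → coolant, inspection.

coolant, inspection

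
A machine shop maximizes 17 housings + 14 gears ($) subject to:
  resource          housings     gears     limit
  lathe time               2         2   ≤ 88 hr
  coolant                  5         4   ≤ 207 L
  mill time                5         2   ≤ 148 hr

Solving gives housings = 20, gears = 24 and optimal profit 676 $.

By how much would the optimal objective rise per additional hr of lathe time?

6

Check each constraint at x*: lathe time 88/88 (tight); coolant 196/207 (slack 11); mill time 148/148 (tight).
Slack constraints have shadow price 0 (complementary slackness).
From A_Bᵀ y = c: 2·y_lathe time + 5·y_mill time = 17; 2·y_lathe time + 2·y_mill time = 14.
→ y_lathe time = 6 and y_mill time = 1.
Shadow price of lathe time = 6.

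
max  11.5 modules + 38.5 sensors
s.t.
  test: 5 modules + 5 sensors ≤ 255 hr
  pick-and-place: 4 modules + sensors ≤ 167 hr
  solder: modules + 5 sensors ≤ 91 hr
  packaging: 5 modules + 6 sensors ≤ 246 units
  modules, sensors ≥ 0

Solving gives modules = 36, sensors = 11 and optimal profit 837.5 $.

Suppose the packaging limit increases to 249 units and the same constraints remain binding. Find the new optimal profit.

Check each constraint at x*: test 235/255 (slack 20); pick-and-place 155/167 (slack 12); solder 91/91 (tight); packaging 246/246 (tight).
By complementary slackness, y = 0 for the non-binding constraints.
Dual feasibility on the basic columns requires 1·y_solder + 5·y_packaging = 11.5, 5·y_solder + 6·y_packaging = 38.5.
→ y_solder = 6.5 and y_packaging = 1.
Δz = y_packaging·Δb = 1 × (3) = 3, so new z* = 837.5 + 3 = 840.5.

840.5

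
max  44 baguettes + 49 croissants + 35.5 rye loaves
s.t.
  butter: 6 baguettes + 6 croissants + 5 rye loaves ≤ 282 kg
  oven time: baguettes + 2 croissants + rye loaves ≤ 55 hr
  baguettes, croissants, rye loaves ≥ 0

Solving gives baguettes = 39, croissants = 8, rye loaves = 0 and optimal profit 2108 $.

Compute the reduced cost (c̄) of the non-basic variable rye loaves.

-2

Check each constraint at x*: butter 282/282 (tight); oven time 55/55 (tight).
Dual feasibility on the basic columns requires 6·y_butter + 1·y_oven time = 44, 6·y_butter + 2·y_oven time = 49.
→ y_butter = 6.5 and y_oven time = 5.
Reduced cost of rye loaves: c₃ − yᵀa₃ = 35.5 − (6.5·5 + 5·1) = 35.5 − 37.5 = -2.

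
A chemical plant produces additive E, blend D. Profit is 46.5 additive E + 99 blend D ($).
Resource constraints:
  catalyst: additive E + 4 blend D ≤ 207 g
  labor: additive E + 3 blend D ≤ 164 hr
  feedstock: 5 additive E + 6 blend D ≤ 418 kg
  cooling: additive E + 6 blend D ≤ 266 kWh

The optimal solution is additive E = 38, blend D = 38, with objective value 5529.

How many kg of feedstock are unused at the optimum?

0

feedstock used = 5·38 + 6·38 = 418; slack = 418 − 418 = 0.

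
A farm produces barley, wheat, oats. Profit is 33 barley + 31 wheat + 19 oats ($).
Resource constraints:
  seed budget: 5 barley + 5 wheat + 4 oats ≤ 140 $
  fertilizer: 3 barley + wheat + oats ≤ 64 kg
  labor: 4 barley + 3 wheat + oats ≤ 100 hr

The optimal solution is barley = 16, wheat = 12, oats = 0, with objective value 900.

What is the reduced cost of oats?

Binding: seed budget and labor. Non-binding: fertilizer (4 unused).
Since fertilizer is not tight, its dual is 0.
From A_Bᵀ y = c: 5·y_seed budget + 4·y_labor = 33; 5·y_seed budget + 3·y_labor = 31.
Solving: y_seed budget = 5, y_labor = 2.
Reduced cost of oats: c₃ − yᵀa₃ = 19 − (5·4 + 2·1) = 19 − 22 = -3.

-3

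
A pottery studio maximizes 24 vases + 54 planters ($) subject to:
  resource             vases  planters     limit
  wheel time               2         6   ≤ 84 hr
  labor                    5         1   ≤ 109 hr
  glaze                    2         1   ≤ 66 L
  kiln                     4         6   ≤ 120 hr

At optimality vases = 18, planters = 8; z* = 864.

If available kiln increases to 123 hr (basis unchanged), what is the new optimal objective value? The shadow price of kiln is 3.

873

Δb = 3, so new z* = 864 + (3)·(3) = 864 + 9 = 873.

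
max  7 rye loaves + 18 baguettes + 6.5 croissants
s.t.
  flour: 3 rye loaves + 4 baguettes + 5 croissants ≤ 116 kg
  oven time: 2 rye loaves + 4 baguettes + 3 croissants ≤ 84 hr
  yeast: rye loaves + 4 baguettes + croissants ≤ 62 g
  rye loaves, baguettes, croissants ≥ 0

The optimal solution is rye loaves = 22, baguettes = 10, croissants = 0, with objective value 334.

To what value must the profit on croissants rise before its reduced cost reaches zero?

At the optimum: flour uses 106 of 116 (slack = 10); oven time uses 84 of 84 (binding); yeast uses 62 of 62 (binding).
By complementary slackness, y = 0 for the non-binding constraint.
Dual feasibility on the basic columns requires 2·y_oven time + 1·y_yeast = 7, 4·y_oven time + 4·y_yeast = 18.
This yields shadow prices y_oven time = 2.5, y_yeast = 2.
croissants enters the basis when its profit ≥ yᵀa₃ = 2.5·3 + 2·1 = 9.5.

9.5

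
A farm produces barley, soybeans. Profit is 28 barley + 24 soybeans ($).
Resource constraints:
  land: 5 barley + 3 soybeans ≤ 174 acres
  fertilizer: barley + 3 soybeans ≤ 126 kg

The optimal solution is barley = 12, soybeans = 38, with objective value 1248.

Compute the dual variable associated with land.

At the optimum: land uses 174 of 174 (binding); fertilizer uses 126 of 126 (binding).
The binding rows give the dual system: 5·y_land + 1·y_fertilizer = 28 and 3·y_land + 3·y_fertilizer = 24.
→ y_land = 5 and y_fertilizer = 3.
Shadow price of land = 5.

5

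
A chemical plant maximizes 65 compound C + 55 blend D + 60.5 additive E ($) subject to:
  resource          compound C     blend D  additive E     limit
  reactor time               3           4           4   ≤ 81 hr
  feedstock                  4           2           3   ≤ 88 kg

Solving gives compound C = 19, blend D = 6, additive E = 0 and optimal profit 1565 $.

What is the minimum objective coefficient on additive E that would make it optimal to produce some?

64.5

At the optimum: reactor time uses 81 of 81 (binding); feedstock uses 88 of 88 (binding).
The binding rows give the dual system: 3·y_reactor time + 4·y_feedstock = 65 and 4·y_reactor time + 2·y_feedstock = 55.
→ y_reactor time = 9 and y_feedstock = 9.5.
additive E enters the basis when its profit ≥ yᵀa₃ = 9·4 + 9.5·3 = 64.5.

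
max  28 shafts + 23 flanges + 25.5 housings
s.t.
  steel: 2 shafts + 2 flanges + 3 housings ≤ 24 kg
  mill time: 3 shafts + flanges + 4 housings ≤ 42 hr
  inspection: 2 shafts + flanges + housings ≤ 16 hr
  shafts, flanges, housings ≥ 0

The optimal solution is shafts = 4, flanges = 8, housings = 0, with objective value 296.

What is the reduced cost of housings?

-6.5

Binding: steel and inspection. Non-binding: mill time (22 unused).
By complementary slackness, y = 0 for the non-binding constraint.
The binding rows give the dual system: 2·y_steel + 2·y_inspection = 28 and 2·y_steel + 1·y_inspection = 23.
This yields shadow prices y_steel = 9, y_inspection = 5.
Reduced cost of housings: c₃ − yᵀa₃ = 25.5 − (9·3 + 5·1) = 25.5 − 32 = -6.5.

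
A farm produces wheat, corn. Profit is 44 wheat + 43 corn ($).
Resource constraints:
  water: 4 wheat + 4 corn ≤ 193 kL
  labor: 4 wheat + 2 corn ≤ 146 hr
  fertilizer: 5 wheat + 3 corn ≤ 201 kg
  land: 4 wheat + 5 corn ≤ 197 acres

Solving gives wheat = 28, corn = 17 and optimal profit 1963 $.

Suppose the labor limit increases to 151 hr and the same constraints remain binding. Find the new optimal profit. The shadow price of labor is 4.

1983

Δb = 5, so new z* = 1963 + (4)·(5) = 1963 + 20 = 1983.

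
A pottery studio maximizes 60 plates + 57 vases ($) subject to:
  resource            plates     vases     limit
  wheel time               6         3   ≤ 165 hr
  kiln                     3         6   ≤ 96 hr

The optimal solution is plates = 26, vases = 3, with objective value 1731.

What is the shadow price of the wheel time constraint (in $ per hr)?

7

Check each constraint at x*: wheel time 165/165 (tight); kiln 96/96 (tight).
The binding rows give the dual system: 6·y_wheel time + 3·y_kiln = 60 and 3·y_wheel time + 6·y_kiln = 57.
Solving: y_wheel time = 7, y_kiln = 6.
Shadow price of wheel time = 7.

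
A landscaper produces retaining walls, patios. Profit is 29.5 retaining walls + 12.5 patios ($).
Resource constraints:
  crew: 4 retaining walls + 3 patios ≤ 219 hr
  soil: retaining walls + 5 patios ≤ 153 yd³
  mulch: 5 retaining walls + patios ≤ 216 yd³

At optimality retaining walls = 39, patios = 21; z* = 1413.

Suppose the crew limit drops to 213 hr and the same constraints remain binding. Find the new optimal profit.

1395

Binding: crew and mulch. Non-binding: soil (9 unused).
Slack constraints have shadow price 0 (complementary slackness).
From A_Bᵀ y = c: 4·y_crew + 5·y_mulch = 29.5; 3·y_crew + 1·y_mulch = 12.5.
→ y_crew = 3 and y_mulch = 3.5.
Δz = y_crew·Δb = 3 × (-6) = -18, so new z* = 1413 − 18 = 1395.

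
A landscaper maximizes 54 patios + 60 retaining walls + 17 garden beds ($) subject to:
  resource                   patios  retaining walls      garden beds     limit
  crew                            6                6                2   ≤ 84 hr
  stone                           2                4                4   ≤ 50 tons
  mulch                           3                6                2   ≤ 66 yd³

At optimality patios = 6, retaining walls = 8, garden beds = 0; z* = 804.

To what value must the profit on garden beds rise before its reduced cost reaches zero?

20

At the optimum: crew uses 84 of 84 (binding); stone uses 44 of 50 (slack = 6); mulch uses 66 of 66 (binding).
Slack constraints have shadow price 0 (complementary slackness).
From A_Bᵀ y = c: 6·y_crew + 3·y_mulch = 54; 6·y_crew + 6·y_mulch = 60.
This yields shadow prices y_crew = 8, y_mulch = 2.
garden beds enters the basis when its profit ≥ yᵀa₃ = 8·2 + 2·2 = 20.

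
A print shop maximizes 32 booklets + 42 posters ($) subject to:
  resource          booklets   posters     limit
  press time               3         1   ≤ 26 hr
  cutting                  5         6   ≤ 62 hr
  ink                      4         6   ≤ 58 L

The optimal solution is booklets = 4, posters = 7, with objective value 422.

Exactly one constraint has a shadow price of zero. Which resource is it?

press time

press time: 19/26 (slack 7)
cutting: 62/62 (binding)
ink: 58/58 (binding)
By complementary slackness, a constraint with positive slack has shadow price 0 → press time.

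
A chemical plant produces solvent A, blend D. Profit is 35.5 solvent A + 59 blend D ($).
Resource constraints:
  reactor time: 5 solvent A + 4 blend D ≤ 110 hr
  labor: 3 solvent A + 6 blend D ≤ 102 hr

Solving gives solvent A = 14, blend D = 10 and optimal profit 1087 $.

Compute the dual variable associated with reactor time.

At the optimum: reactor time uses 110 of 110 (binding); labor uses 102 of 102 (binding).
Dual feasibility on the basic columns requires 5·y_reactor time + 3·y_labor = 35.5, 4·y_reactor time + 6·y_labor = 59.
Solving: y_reactor time = 2, y_labor = 8.5.
Shadow price of reactor time = 2.

2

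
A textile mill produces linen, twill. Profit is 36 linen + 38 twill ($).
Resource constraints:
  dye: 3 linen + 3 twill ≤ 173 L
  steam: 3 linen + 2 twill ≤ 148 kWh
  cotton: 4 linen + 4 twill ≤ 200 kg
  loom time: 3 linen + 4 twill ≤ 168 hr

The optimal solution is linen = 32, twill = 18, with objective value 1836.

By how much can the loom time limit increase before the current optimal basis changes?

Binding constraints: cotton, loom time. The basis is B = [[4,4],[3,4]] with det 4.
Per unit increase in loom time, x* moves by d = (-1, 1).
The basis stays optimal until linen reaches 0; allowable increase = 32 hr.

32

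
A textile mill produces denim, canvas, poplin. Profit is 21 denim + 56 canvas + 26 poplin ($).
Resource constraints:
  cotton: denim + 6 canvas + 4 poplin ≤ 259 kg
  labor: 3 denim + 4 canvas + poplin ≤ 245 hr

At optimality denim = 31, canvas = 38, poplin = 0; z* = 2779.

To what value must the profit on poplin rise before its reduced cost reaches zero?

29

Check each constraint at x*: cotton 259/259 (tight); labor 245/245 (tight).
The binding rows give the dual system: 1·y_cotton + 3·y_labor = 21 and 6·y_cotton + 4·y_labor = 56.
Solving: y_cotton = 6, y_labor = 5.
poplin enters the basis when its profit ≥ yᵀa₃ = 6·4 + 5·1 = 29.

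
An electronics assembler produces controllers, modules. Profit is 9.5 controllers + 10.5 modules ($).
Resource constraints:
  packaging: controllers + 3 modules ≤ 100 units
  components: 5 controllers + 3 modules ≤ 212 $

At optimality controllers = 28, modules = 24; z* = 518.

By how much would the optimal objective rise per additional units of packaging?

2

Both packaging and components are binding at x*.
Dual feasibility on the basic columns requires 1·y_packaging + 5·y_components = 9.5, 3·y_packaging + 3·y_components = 10.5.
This yields shadow prices y_packaging = 2, y_components = 1.5.
Shadow price of packaging = 2.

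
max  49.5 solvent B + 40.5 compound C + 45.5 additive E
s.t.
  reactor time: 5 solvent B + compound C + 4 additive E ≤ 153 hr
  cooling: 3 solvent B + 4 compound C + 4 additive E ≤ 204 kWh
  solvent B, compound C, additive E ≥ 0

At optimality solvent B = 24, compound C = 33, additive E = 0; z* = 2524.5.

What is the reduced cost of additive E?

-8.5

Both reactor time and cooling are binding at x*.
Dual feasibility on the basic columns requires 5·y_reactor time + 3·y_cooling = 49.5, 1·y_reactor time + 4·y_cooling = 40.5.
This yields shadow prices y_reactor time = 4.5, y_cooling = 9.
Reduced cost of additive E: c₃ − yᵀa₃ = 45.5 − (4.5·4 + 9·4) = 45.5 − 54 = -8.5.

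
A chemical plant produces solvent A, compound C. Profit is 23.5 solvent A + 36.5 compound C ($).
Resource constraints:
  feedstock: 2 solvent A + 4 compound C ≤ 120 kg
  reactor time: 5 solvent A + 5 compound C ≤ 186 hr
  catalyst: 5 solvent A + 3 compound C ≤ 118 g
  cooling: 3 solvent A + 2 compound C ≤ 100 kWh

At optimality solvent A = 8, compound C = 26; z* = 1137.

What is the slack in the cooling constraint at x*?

24

cooling used = 3·8 + 2·26 = 76; slack = 100 − 76 = 24.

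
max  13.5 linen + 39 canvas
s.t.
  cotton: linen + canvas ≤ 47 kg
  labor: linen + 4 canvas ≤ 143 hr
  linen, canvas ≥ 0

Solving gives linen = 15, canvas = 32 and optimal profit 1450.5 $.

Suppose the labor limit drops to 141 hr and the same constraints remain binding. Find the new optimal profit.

At the optimum: cotton uses 47 of 47 (binding); labor uses 143 of 143 (binding).
The binding rows give the dual system: 1·y_cotton + 1·y_labor = 13.5 and 1·y_cotton + 4·y_labor = 39.
This yields shadow prices y_cotton = 5, y_labor = 8.5.
Δz = y_labor·Δb = 8.5 × (-2) = -17, so new z* = 1450.5 − 17 = 1433.5.

1433.5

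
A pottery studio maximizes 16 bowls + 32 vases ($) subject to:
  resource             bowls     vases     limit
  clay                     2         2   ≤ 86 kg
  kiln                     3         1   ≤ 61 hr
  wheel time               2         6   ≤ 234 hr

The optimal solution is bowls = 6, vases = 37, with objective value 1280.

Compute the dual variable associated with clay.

Check each constraint at x*: clay 86/86 (tight); kiln 55/61 (slack 6); wheel time 234/234 (tight).
Since kiln is not tight, its dual is 0.
Dual feasibility on the basic columns requires 2·y_clay + 2·y_wheel time = 16, 2·y_clay + 6·y_wheel time = 32.
This yields shadow prices y_clay = 4, y_wheel time = 4.
Shadow price of clay = 4.

4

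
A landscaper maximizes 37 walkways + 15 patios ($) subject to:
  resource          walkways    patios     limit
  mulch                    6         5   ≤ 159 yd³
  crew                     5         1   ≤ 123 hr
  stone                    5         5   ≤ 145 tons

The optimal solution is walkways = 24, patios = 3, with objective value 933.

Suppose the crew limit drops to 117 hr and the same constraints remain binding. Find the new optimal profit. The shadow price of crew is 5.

Δb = -6, so new z* = 933 + (5)·(-6) = 933 − 30 = 903.

903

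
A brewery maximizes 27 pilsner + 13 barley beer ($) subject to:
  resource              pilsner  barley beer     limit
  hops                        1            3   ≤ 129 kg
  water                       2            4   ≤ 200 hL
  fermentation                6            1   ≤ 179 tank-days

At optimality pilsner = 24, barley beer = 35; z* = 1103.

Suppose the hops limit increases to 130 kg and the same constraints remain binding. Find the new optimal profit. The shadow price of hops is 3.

1106

Δb = 1, so new z* = 1103 + (3)·(1) = 1103 + 3 = 1106.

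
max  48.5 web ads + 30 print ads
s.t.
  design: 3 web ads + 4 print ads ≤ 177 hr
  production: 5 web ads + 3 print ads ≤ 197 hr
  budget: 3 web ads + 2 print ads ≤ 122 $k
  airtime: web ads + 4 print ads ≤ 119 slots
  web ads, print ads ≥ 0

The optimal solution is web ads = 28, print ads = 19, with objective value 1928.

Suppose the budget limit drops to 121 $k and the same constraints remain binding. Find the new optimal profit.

1923.5

At the optimum: design uses 160 of 177 (slack = 17); production uses 197 of 197 (binding); budget uses 122 of 122 (binding); airtime uses 104 of 119 (slack = 15).
Since design, airtime are not tight, their duals are 0.
From A_Bᵀ y = c: 5·y_production + 3·y_budget = 48.5; 3·y_production + 2·y_budget = 30.
→ y_production = 7 and y_budget = 4.5.
Δz = y_budget·Δb = 4.5 × (-1) = -4.5, so new z* = 1928 − 4.5 = 1923.5.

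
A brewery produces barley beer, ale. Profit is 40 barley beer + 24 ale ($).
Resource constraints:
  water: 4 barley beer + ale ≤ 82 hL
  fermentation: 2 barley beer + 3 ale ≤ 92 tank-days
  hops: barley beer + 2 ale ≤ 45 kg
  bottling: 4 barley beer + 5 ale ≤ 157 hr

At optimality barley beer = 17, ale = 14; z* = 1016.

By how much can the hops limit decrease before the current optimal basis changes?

Binding constraints: water, hops. The basis is B = [[4,1],[1,2]] with det 7.
Per unit decrease in hops, x* moves by d = (0.1429, -0.5714).
The basis stays optimal until ale reaches 0; allowable decrease = 24.5 kg.

24.5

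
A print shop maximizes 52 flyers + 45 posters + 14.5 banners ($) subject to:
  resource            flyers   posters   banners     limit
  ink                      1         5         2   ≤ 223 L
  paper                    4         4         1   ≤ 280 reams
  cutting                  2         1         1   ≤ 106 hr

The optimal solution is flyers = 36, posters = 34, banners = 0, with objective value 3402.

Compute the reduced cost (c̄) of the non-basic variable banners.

-2

Check each constraint at x*: ink 206/223 (slack 17); paper 280/280 (tight); cutting 106/106 (tight).
Slack constraints have shadow price 0 (complementary slackness).
From A_Bᵀ y = c: 4·y_paper + 2·y_cutting = 52; 4·y_paper + 1·y_cutting = 45.
→ y_paper = 9.5 and y_cutting = 7.
Reduced cost of banners: c₃ − yᵀa₃ = 14.5 − (9.5·1 + 7·1) = 14.5 − 16.5 = -2.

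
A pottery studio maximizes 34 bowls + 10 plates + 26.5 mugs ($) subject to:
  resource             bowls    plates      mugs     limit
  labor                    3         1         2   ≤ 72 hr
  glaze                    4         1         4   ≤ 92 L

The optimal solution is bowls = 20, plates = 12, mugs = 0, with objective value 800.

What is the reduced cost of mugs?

Both labor and glaze are binding at x*.
Dual feasibility on the basic columns requires 3·y_labor + 4·y_glaze = 34, 1·y_labor + 1·y_glaze = 10.
Solving: y_labor = 6, y_glaze = 4.
Reduced cost of mugs: c₃ − yᵀa₃ = 26.5 − (6·2 + 4·4) = 26.5 − 28 = -1.5.

-1.5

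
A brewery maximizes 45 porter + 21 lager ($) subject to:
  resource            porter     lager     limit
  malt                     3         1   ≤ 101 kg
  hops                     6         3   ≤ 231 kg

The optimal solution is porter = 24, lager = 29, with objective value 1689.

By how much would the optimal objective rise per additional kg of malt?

3

At the optimum: malt uses 101 of 101 (binding); hops uses 231 of 231 (binding).
The binding rows give the dual system: 3·y_malt + 6·y_hops = 45 and 1·y_malt + 3·y_hops = 21.
Solving: y_malt = 3, y_hops = 6.
Shadow price of malt = 3.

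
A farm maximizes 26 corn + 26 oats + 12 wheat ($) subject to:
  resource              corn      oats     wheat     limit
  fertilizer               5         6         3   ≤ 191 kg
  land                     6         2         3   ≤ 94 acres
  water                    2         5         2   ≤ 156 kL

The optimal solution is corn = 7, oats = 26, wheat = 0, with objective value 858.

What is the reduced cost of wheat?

Binding: fertilizer and land. Non-binding: water (12 unused).
Slack constraints have shadow price 0 (complementary slackness).
Dual feasibility on the basic columns requires 5·y_fertilizer + 6·y_land = 26, 6·y_fertilizer + 2·y_land = 26.
→ y_fertilizer = 4 and y_land = 1.
Reduced cost of wheat: c₃ − yᵀa₃ = 12 − (4·3 + 1·3) = 12 − 15 = -3.

-3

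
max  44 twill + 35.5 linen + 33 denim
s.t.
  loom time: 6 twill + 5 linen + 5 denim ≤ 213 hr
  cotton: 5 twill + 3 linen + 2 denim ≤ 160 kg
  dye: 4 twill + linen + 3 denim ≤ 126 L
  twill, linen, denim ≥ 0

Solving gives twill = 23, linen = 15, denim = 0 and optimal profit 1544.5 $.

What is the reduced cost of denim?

Check each constraint at x*: loom time 213/213 (tight); cotton 160/160 (tight); dye 107/126 (slack 19).
Since dye is not tight, its dual is 0.
From A_Bᵀ y = c: 6·y_loom time + 5·y_cotton = 44; 5·y_loom time + 3·y_cotton = 35.5.
This yields shadow prices y_loom time = 6.5, y_cotton = 1.
Reduced cost of denim: c₃ − yᵀa₃ = 33 − (6.5·5 + 1·2) = 33 − 34.5 = -1.5.

-1.5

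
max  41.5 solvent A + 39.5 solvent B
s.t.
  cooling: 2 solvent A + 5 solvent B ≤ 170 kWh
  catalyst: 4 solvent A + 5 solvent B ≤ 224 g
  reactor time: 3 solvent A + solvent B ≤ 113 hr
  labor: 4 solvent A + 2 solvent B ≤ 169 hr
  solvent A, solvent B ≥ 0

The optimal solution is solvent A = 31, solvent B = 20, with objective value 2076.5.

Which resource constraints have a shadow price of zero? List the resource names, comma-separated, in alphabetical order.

cooling: 162/170 (slack 8)
catalyst: 224/224 (binding)
reactor time: 113/113 (binding)
labor: 164/169 (slack 5)
By complementary slackness, a constraint with positive slack has shadow price 0 → cooling, labor.

cooling, labor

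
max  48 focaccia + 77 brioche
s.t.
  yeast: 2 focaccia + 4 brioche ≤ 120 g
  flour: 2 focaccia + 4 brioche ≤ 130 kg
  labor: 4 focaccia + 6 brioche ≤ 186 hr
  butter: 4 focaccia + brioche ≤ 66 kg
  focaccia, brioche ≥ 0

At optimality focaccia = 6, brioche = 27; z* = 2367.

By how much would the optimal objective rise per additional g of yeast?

Binding: yeast and labor. Non-binding: flour (10 unused), butter (15 unused).
By complementary slackness, y = 0 for the non-binding constraints.
From A_Bᵀ y = c: 2·y_yeast + 4·y_labor = 48; 4·y_yeast + 6·y_labor = 77.
Solving: y_yeast = 5, y_labor = 9.5.
Shadow price of yeast = 5.

5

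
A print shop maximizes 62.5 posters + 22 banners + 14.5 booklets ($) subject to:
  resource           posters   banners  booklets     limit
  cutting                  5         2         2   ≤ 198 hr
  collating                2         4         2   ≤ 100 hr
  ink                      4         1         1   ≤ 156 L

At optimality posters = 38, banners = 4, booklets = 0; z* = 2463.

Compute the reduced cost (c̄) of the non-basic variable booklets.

-7.5

Check each constraint at x*: cutting 198/198 (tight); collating 92/100 (slack 8); ink 156/156 (tight).
Since collating is not tight, its dual is 0.
Dual feasibility on the basic columns requires 5·y_cutting + 4·y_ink = 62.5, 2·y_cutting + 1·y_ink = 22.
This yields shadow prices y_cutting = 8.5, y_ink = 5.
Reduced cost of booklets: c₃ − yᵀa₃ = 14.5 − (8.5·2 + 5·1) = 14.5 − 22 = -7.5.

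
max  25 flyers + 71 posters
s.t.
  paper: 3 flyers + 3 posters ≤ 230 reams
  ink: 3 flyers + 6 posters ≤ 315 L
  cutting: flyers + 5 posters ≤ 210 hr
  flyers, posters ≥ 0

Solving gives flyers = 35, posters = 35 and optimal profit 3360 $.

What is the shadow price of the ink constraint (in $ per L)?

Binding: ink and cutting. Non-binding: paper (20 unused).
Slack constraints have shadow price 0 (complementary slackness).
The binding rows give the dual system: 3·y_ink + 1·y_cutting = 25 and 6·y_ink + 5·y_cutting = 71.
→ y_ink = 6 and y_cutting = 7.
Shadow price of ink = 6.

6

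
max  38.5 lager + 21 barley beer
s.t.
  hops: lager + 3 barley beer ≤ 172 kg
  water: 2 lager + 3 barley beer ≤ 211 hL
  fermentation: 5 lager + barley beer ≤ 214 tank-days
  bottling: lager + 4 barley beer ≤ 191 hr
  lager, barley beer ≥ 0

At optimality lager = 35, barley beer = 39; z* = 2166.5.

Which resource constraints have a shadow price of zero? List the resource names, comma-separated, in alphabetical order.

hops: 152/172 (slack 20)
water: 187/211 (slack 24)
fermentation: 214/214 (binding)
bottling: 191/191 (binding)
By complementary slackness, a constraint with positive slack has shadow price 0 → hops, water.

hops, water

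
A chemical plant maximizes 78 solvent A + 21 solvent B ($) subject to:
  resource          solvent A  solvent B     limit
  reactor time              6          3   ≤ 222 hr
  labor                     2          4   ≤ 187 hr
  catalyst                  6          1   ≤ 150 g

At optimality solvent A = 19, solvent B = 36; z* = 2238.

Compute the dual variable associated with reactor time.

Check each constraint at x*: reactor time 222/222 (tight); labor 182/187 (slack 5); catalyst 150/150 (tight).
Since labor is not tight, its dual is 0.
The binding rows give the dual system: 6·y_reactor time + 6·y_catalyst = 78 and 3·y_reactor time + 1·y_catalyst = 21.
Solving: y_reactor time = 4, y_catalyst = 9.
Shadow price of reactor time = 4.

4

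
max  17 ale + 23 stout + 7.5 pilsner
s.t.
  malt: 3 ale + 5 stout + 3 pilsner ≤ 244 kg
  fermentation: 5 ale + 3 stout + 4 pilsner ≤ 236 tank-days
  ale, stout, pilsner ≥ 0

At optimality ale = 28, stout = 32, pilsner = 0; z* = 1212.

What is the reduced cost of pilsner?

At the optimum: malt uses 244 of 244 (binding); fermentation uses 236 of 236 (binding).
Dual feasibility on the basic columns requires 3·y_malt + 5·y_fermentation = 17, 5·y_malt + 3·y_fermentation = 23.
→ y_malt = 4 and y_fermentation = 1.
Reduced cost of pilsner: c₃ − yᵀa₃ = 7.5 − (4·3 + 1·4) = 7.5 − 16 = -8.5.

-8.5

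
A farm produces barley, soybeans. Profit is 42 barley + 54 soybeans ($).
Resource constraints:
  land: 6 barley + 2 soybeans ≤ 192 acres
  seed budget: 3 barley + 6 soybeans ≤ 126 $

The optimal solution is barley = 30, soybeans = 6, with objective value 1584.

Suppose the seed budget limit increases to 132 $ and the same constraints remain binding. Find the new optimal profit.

At the optimum: land uses 192 of 192 (binding); seed budget uses 126 of 126 (binding).
From A_Bᵀ y = c: 6·y_land + 3·y_seed budget = 42; 2·y_land + 6·y_seed budget = 54.
→ y_land = 3 and y_seed budget = 8.
Δz = y_seed budget·Δb = 8 × (6) = 48, so new z* = 1584 + 48 = 1632.

1632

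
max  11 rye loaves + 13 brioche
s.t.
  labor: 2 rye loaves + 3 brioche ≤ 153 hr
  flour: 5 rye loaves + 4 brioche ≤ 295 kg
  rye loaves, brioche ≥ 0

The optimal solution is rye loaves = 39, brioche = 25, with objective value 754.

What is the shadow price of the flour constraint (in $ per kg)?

1

At the optimum: labor uses 153 of 153 (binding); flour uses 295 of 295 (binding).
From A_Bᵀ y = c: 2·y_labor + 5·y_flour = 11; 3·y_labor + 4·y_flour = 13.
This yields shadow prices y_labor = 3, y_flour = 1.
Shadow price of flour = 1.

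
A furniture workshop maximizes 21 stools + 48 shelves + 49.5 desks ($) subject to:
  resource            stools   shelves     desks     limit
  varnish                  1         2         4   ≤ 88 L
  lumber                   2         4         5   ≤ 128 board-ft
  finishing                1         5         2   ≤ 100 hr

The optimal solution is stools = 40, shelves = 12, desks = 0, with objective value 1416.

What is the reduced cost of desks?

-2

At the optimum: varnish uses 64 of 88 (slack = 24); lumber uses 128 of 128 (binding); finishing uses 100 of 100 (binding).
Slack constraints have shadow price 0 (complementary slackness).
From A_Bᵀ y = c: 2·y_lumber + 1·y_finishing = 21; 4·y_lumber + 5·y_finishing = 48.
→ y_lumber = 9.5 and y_finishing = 2.
Reduced cost of desks: c₃ − yᵀa₃ = 49.5 − (9.5·5 + 2·2) = 49.5 − 51.5 = -2.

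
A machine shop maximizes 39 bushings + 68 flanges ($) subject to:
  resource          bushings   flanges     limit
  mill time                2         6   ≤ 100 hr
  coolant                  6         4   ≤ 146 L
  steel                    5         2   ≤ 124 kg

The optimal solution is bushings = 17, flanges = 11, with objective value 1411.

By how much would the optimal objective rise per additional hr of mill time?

9

Check each constraint at x*: mill time 100/100 (tight); coolant 146/146 (tight); steel 107/124 (slack 17).
By complementary slackness, y = 0 for the non-binding constraint.
From A_Bᵀ y = c: 2·y_mill time + 6·y_coolant = 39; 6·y_mill time + 4·y_coolant = 68.
Solving: y_mill time = 9, y_coolant = 3.5.
Shadow price of mill time = 9.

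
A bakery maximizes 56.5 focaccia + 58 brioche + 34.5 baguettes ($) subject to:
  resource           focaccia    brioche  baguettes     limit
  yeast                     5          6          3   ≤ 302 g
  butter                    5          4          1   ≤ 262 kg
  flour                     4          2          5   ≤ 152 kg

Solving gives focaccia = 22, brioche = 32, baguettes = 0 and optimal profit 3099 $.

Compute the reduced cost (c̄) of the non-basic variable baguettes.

-8.5

Binding: yeast and flour. Non-binding: butter (24 unused).
By complementary slackness, y = 0 for the non-binding constraint.
The binding rows give the dual system: 5·y_yeast + 4·y_flour = 56.5 and 6·y_yeast + 2·y_flour = 58.
→ y_yeast = 8.5 and y_flour = 3.5.
Reduced cost of baguettes: c₃ − yᵀa₃ = 34.5 − (8.5·3 + 3.5·5) = 34.5 − 43 = -8.5.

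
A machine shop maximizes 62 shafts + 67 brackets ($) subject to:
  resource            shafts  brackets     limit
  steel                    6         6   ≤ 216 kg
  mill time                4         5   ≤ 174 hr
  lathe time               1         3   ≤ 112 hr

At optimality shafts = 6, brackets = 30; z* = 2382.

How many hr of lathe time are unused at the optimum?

lathe time used = 1·6 + 3·30 = 96; slack = 112 − 96 = 16.

16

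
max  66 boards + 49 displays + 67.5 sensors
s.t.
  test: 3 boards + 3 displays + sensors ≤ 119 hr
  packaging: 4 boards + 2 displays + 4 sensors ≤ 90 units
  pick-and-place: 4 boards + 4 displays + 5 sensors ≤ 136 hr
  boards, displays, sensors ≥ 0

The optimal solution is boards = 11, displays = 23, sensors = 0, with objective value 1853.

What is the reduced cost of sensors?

At the optimum: test uses 102 of 119 (slack = 17); packaging uses 90 of 90 (binding); pick-and-place uses 136 of 136 (binding).
By complementary slackness, y = 0 for the non-binding constraint.
Dual feasibility on the basic columns requires 4·y_packaging + 4·y_pick-and-place = 66, 2·y_packaging + 4·y_pick-and-place = 49.
Solving: y_packaging = 8.5, y_pick-and-place = 8.
Reduced cost of sensors: c₃ − yᵀa₃ = 67.5 − (8.5·4 + 8·5) = 67.5 − 74 = -6.5.

-6.5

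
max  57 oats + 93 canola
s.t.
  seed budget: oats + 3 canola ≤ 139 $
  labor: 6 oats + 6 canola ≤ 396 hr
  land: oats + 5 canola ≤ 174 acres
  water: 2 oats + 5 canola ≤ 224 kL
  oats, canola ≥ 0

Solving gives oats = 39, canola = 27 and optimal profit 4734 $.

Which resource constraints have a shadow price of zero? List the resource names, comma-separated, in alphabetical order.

seed budget: 120/139 (slack 19)
labor: 396/396 (binding)
land: 174/174 (binding)
water: 213/224 (slack 11)
By complementary slackness, a constraint with positive slack has shadow price 0 → seed budget, water.

seed budget, water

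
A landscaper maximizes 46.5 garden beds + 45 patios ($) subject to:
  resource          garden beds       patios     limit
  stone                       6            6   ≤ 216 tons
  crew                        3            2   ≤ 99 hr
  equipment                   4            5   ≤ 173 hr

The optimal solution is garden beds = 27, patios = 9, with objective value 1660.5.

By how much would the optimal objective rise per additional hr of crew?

Binding: stone and crew. Non-binding: equipment (20 unused).
Since equipment is not tight, its dual is 0.
The binding rows give the dual system: 6·y_stone + 3·y_crew = 46.5 and 6·y_stone + 2·y_crew = 45.
Solving: y_stone = 7, y_crew = 1.5.
Shadow price of crew = 1.5.

1.5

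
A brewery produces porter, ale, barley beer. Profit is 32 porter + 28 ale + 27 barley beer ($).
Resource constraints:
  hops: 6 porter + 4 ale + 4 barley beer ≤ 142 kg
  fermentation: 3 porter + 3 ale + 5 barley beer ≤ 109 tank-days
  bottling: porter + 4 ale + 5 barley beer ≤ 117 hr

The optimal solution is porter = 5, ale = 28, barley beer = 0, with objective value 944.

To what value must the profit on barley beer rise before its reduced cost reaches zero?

30

Binding: hops and bottling. Non-binding: fermentation (10 unused).
Since fermentation is not tight, its dual is 0.
The binding rows give the dual system: 6·y_hops + 1·y_bottling = 32 and 4·y_hops + 4·y_bottling = 28.
→ y_hops = 5 and y_bottling = 2.
barley beer enters the basis when its profit ≥ yᵀa₃ = 5·4 + 2·5 = 30.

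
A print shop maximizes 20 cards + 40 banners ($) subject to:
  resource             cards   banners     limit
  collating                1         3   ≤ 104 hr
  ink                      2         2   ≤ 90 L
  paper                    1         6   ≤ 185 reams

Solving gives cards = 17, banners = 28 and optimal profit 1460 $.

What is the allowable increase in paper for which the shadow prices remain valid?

Binding constraints: ink, paper. The basis is B = [[2,2],[1,6]] with det 10.
Per unit increase in paper, x* moves by d = (-0.2, 0.2).
The basis stays optimal until collating becomes binding; allowable increase = 7.5 reams.

7.5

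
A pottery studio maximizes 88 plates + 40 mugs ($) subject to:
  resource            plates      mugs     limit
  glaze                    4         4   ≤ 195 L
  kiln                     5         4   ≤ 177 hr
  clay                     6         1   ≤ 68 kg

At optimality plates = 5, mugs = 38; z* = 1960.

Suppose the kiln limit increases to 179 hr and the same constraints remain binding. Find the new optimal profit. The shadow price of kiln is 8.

Δb = 2, so new z* = 1960 + (8)·(2) = 1960 + 16 = 1976.

1976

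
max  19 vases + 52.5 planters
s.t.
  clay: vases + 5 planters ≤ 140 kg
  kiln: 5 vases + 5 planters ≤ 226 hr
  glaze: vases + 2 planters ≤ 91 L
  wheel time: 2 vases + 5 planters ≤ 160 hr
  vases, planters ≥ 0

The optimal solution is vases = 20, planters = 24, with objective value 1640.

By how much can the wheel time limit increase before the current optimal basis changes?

Binding constraints: clay, wheel time. The basis is B = [[1,5],[2,5]] with det -5.
Per unit increase in wheel time, x* moves by d = (1, -0.2).
The basis stays optimal until kiln becomes binding; allowable increase = 1.5 hr.

1.5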